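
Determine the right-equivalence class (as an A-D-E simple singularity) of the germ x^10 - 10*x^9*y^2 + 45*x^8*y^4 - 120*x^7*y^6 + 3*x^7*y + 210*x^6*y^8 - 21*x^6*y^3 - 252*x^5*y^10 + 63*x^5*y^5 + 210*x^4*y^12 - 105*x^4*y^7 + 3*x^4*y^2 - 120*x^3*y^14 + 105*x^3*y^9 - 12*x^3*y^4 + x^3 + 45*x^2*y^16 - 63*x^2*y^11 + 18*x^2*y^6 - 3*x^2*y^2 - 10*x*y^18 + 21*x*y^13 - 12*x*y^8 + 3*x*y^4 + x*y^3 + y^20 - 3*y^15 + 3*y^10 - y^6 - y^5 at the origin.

E_{7}

The Hessian of f at 0 has rank 0. Corank 2; j^3 = x^3 is a perfect cube, so E-series; the 4-jet and mu = 7 give E_7.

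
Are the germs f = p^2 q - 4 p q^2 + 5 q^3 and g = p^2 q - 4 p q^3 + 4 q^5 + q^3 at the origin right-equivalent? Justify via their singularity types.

The Hessian of f at 0 has rank 0. Corank 2; j^3 = q*(p^2 - 4*p*q + 5*q^2) splits into three distinct lines over C (the quadratic factor has nonzero discriminant), so D_4. The Hessian of g at 0 has rank 0. Corank 2; j^3 = q*(p^2 + q^2) splits into three distinct lines over C (the quadratic factor has nonzero discriminant), so D_4. Both have type D_4, hence right-equivalent.

Yes.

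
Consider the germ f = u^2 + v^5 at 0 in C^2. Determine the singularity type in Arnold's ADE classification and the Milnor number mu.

Type A_{4}, Milnor number mu = 4.

The Hessian of f at 0 is [[2, 0], [0, 0]] with rank 1, so corank 1. A Groebner basis of the Jacobian ideal J(f) in C{u,v} is {v^4, u}; counting standard monomials gives mu = 4. Corank 1: A-series; mu = 4 gives A_4.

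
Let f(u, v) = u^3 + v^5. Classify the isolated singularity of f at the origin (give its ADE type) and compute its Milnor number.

Type E8, Milnor number mu = 8.

The Hessian of f at 0 has rank 0. Corank 2; j^3 = u^3 is a perfect cube, so E-series; the 5-jet and mu = 8 give E_8.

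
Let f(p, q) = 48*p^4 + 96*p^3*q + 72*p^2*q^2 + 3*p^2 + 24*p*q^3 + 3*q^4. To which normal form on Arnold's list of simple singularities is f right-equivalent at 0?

The Hessian of f at 0 has rank 1. Corank 1: A-series; mu = 3 gives A_3.

A_3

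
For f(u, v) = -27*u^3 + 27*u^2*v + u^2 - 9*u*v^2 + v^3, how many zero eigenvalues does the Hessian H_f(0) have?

1

The Hessian at 0 is [[2, 0], [0, 0]] of rank 1; hence corank 1.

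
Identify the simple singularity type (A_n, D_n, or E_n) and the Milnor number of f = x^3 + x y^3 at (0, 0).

Type E_7, Milnor number mu = 7.

The Hessian of f at 0 has rank 0. Corank 2; j^3 = x^3 is a perfect cube, so E-series; the 4-jet and mu = 7 give E_7.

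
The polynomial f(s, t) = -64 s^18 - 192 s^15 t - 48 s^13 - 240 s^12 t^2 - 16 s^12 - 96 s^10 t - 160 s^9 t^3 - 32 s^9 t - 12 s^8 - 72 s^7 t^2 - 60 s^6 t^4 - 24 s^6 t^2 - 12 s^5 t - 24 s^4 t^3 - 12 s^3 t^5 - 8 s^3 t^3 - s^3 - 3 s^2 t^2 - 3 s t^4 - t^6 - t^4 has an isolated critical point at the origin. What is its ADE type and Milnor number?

The Hessian of f at 0 is [[0, 0], [0, 0]] with rank 0, so corank 2. A Groebner basis of the Jacobian ideal J(f) in C{s,t} is {s^3, s^2*t, s^2/2 + s*t^2, t^3}; counting standard monomials gives mu = 6. Corank 2; j^3 = -s^3 is a perfect cube, so E-series; the 4-jet and mu = 6 give E_6.

Type E_6, Milnor number mu = 6.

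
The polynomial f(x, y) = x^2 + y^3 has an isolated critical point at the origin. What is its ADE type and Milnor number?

Type A2, Milnor number mu = 2.

The Hessian of f at 0 is [[2, 0], [0, 0]] with rank 1, so corank 1. A Groebner basis of the Jacobian ideal J(f) in C{x,y} is {y^2, x}; counting standard monomials gives mu = 2. Corank 1: A-series; mu = 2 gives A_2.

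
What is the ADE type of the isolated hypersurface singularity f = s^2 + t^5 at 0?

A_4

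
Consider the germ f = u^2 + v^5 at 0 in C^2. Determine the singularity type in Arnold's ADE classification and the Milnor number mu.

Type A_{4}, Milnor number mu = 4.

The Hessian of f at 0 is [[2, 0], [0, 0]] with rank 1, so corank 1. A Groebner basis of the Jacobian ideal J(f) in C{u,v} is {v^4, u}; counting standard monomials gives mu = 4. Corank 1: A-series; mu = 4 gives A_4.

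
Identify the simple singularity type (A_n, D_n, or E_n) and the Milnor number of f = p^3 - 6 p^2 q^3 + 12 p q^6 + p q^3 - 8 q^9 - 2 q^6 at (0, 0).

Type E7, Milnor number mu = 7.

The Hessian of f at 0 has rank 0. Corank 2; j^3 = p^3 is a perfect cube, so E-series; the 4-jet and mu = 7 give E_7.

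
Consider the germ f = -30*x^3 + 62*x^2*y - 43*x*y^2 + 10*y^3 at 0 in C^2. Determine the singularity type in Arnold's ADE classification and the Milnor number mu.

Type D4, Milnor number mu = 4.

The Hessian of f at 0 has rank 0. Corank 2; j^3 = -(3*x - 2*y)*(10*x^2 - 14*x*y + 5*y^2) splits into three distinct lines over C (the quadratic factor has nonzero discriminant), so D_4.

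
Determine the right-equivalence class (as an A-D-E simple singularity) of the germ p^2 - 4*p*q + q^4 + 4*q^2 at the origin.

The Hessian of f at 0 is [[2, -4], [-4, 8]] with rank 1, so corank 1. A Groebner basis of the Jacobian ideal J(f) in C{p,q} is {q^3, p - 2*q}; counting standard monomials gives mu = 3. Corank 1: A-series; mu = 3 gives A_3.

A3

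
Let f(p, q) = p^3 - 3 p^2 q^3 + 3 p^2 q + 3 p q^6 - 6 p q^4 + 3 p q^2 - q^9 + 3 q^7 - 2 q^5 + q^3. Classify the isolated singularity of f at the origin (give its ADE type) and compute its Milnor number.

Type E8, Milnor number mu = 8.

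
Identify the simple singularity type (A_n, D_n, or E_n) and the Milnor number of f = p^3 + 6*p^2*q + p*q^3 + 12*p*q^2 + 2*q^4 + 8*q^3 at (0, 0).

Type E_{7}, Milnor number mu = 7.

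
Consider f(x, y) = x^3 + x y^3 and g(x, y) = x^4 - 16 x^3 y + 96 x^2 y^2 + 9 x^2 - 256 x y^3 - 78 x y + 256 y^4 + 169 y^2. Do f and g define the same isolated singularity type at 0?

No.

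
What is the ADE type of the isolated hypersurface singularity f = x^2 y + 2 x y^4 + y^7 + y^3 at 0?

D_4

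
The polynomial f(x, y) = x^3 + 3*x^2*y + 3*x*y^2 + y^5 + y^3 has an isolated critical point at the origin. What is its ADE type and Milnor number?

Type E8, Milnor number mu = 8.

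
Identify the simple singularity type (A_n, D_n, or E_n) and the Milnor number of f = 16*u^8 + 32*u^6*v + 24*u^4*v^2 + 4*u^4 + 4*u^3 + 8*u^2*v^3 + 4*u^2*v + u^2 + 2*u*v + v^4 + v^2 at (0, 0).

Type A3, Milnor number mu = 3.

The Hessian of f at 0 has rank 1. Corank 1: A-series; mu = 3 gives A_3.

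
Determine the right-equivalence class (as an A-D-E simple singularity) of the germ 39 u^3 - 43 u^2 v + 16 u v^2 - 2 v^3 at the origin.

The Hessian of f at 0 is [[0, 0], [0, 0]] with rank 0, so corank 2. A Groebner basis of the Jacobian ideal J(f) in C{u,v} is {v^3, u^2 - 2*v^2/23, u*v - 7*v^2/23}; counting standard monomials gives mu = 4. Corank 2; j^3 = (3*u - v)*(13*u^2 - 10*u*v + 2*v^2) splits into three distinct lines over C (the quadratic factor has nonzero discriminant), so D_4.

D_{4}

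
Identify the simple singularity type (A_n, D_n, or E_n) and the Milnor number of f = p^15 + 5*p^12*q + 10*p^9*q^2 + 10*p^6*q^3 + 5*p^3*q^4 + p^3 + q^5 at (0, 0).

Type E_{8}, Milnor number mu = 8.

The Hessian of f at 0 has rank 0. Corank 2; j^3 = p^3 is a perfect cube, so E-series; the 5-jet and mu = 8 give E_8.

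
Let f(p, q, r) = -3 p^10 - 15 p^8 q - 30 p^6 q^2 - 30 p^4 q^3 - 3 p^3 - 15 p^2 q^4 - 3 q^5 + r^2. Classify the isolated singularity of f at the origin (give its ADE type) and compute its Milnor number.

The Hessian of f at 0 has rank 1. Corank 2; j^3 = -3*p^3 is a perfect cube, so E-series; the 5-jet and mu = 8 give E_8.

Type E_{8}, Milnor number mu = 8.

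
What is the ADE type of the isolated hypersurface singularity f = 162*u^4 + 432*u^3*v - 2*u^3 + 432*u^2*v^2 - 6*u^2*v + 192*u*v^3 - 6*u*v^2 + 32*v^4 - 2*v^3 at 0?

E_6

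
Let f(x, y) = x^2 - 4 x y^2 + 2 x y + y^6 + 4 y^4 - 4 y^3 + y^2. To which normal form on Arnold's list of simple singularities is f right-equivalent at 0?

A_{5}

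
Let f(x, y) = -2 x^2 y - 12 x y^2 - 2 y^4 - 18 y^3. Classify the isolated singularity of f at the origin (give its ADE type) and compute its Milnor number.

Type D_5, Milnor number mu = 5.

The Hessian of f at 0 has rank 0. Corank 2; j^3 = -2*y*(x + 3*y)^2 has shape L^2 M (L != M), so D-series; mu = 5 gives D_5.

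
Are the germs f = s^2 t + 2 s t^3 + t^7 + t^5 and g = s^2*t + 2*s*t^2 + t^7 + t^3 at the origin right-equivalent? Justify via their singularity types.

Yes.

The Hessian of f at 0 has rank 0. Corank 2; j^3 = s^2*t has shape L^2 M (L != M), so D-series; mu = 8 gives D_8. The Hessian of g at 0 has rank 0. Corank 2; j^3 = t*(s + t)^2 has shape L^2 M (L != M), so D-series; mu = 8 gives D_8. Both have type D_8, hence right-equivalent.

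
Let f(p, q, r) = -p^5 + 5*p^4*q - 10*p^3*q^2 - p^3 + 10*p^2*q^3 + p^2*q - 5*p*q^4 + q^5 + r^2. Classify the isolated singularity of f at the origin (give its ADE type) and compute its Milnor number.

Type D_6, Milnor number mu = 6.

The Hessian of f at 0 has rank 1. Corank 2; j^3 = -p^2*(p - q) has shape L^2 M (L != M), so D-series; mu = 6 gives D_6.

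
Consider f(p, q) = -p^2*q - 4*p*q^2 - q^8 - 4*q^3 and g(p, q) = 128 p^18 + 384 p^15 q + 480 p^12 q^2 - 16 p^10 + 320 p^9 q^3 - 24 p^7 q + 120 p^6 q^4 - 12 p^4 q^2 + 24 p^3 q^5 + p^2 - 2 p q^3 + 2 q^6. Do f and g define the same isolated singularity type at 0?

The Hessian of f at 0 is [[0, 0], [0, 0]] with rank 0, so corank 2. A Groebner basis of the Jacobian ideal J(f) in C{p,q} is {p^2/8 + q^7 - q^2/2, p^3 + 8*q^3, p*q + 2*q^2}; counting standard monomials gives mu = 9. Corank 2; j^3 = -q*(p + 2*q)^2 has shape L^2 M (L != M), so D-series; mu = 9 gives D_9. The Hessian of g at 0 is [[2, 0], [0, 0]] with rank 1, so corank 1. A Groebner basis of the Jacobian ideal J(g) in C{p,q} is {p*q^2, -p + q^3, p^2}; counting standard monomials gives mu = 5. Corank 1: A-series; mu = 5 gives A_5. f is D_9 but g is A_5, hence not right-equivalent.

No.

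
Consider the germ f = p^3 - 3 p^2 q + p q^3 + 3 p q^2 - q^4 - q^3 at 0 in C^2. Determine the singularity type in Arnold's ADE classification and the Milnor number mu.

Type E_{7}, Milnor number mu = 7.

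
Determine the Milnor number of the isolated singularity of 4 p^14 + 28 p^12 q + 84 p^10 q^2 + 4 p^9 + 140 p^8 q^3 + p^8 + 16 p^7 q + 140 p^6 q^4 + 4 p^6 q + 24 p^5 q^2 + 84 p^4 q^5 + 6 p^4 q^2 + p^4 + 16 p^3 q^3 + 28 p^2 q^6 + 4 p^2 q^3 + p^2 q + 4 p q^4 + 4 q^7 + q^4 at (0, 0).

The Hessian of f at 0 has rank 0. Corank 2; j^3 = p^2*q has shape L^2 M (L != M), so D-series; mu = 5 gives D_5.

5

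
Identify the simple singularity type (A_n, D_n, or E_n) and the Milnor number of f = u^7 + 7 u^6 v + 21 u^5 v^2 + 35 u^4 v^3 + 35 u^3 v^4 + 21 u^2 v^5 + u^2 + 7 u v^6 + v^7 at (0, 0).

The Hessian of f at 0 has rank 1. Corank 1: A-series; mu = 6 gives A_6.

Type A_{6}, Milnor number mu = 6.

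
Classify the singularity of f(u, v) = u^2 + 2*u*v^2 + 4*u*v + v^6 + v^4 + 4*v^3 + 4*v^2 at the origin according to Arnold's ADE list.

The Hessian of f at 0 is [[2, 4], [4, 8]] with rank 1, so corank 1. A Groebner basis of the Jacobian ideal J(f) in C{u,v} is {u^3 + 12*u^2 + 40*u*v - 32*u - 64*v, u^2*v - 4*u^2 - 12*u*v + 8*u + 16*v, u + v^2 + 2*v}; counting standard monomials gives mu = 5. Corank 1: A-series; mu = 5 gives A_5.

A5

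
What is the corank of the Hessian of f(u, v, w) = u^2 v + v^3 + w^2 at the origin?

2

The Hessian at 0 is [[0, 0, 0], [0, 0, 0], [0, 0, 2]] of rank 1; hence corank 2.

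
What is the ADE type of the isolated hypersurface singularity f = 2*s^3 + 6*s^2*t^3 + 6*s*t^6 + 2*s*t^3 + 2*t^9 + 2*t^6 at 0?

The Hessian of f at 0 is [[0, 0], [0, 0]] with rank 0, so corank 2. A Groebner basis of the Jacobian ideal J(f) in C{s,t} is {s^3, s*t^2, 3*s^2 + t^3}; counting standard monomials gives mu = 7. Corank 2; j^3 = 2*s^3 is a perfect cube, so E-series; the 4-jet and mu = 7 give E_7.

E7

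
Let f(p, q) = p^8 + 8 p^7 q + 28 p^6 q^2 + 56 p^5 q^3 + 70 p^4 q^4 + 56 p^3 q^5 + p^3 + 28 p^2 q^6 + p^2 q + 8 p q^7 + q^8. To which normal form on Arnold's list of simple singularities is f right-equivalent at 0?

D9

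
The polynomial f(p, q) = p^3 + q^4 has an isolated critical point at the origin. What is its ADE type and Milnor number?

The Hessian of f at 0 has rank 0. Corank 2; j^3 = p^3 is a perfect cube, so E-series; the 4-jet and mu = 6 give E_6.

Type E_6, Milnor number mu = 6.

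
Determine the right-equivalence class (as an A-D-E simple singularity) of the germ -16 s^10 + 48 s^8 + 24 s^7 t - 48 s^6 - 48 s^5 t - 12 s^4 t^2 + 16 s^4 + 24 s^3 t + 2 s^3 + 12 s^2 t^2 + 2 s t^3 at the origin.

The Hessian of f at 0 has rank 0. Corank 2; j^3 = 2*s^3 is a perfect cube, so E-series; the 4-jet and mu = 7 give E_7.

E_7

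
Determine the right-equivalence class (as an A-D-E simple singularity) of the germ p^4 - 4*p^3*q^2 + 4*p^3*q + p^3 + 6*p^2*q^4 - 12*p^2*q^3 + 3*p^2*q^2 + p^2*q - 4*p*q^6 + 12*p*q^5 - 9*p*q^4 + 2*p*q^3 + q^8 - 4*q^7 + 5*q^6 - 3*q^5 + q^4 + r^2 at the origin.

The Hessian of f at 0 has rank 1. Corank 2; j^3 = p^2*(p + q) has shape L^2 M (L != M), so D-series; mu = 5 gives D_5.

D_5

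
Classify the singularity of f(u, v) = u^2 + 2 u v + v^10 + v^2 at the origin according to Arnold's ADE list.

The Hessian of f at 0 has rank 1. Corank 1: A-series; mu = 9 gives A_9.

A_{9}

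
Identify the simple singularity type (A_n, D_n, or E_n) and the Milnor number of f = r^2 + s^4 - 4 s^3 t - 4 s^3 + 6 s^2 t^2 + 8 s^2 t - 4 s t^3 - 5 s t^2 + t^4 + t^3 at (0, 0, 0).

Type D_5, Milnor number mu = 5.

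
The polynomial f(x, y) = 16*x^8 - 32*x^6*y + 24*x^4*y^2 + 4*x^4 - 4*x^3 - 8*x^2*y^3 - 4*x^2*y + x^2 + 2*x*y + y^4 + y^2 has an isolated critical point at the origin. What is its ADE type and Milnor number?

The Hessian of f at 0 has rank 1. Corank 1: A-series; mu = 3 gives A_3.

Type A3, Milnor number mu = 3.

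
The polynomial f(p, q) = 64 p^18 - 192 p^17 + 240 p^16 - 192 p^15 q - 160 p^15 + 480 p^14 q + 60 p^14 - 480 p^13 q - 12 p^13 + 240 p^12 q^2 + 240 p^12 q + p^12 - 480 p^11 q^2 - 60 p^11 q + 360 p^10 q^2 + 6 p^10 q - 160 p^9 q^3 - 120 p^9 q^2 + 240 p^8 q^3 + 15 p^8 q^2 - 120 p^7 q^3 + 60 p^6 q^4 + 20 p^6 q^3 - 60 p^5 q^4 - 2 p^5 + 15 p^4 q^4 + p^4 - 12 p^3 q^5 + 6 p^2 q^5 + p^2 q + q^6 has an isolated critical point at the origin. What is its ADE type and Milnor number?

The Hessian of f at 0 is [[0, 0], [0, 0]] with rank 0, so corank 2. A Groebner basis of the Jacobian ideal J(f) in C{p,q} is {p^2/6 + q^5, p^3, p*q}; counting standard monomials gives mu = 7. Corank 2; j^3 = p^2*q has shape L^2 M (L != M), so D-series; mu = 7 gives D_7.

Type D7, Milnor number mu = 7.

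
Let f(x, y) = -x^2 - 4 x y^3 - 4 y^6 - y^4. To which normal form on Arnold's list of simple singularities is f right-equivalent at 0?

A_3

The Hessian of f at 0 has rank 1. Corank 1: A-series; mu = 3 gives A_3.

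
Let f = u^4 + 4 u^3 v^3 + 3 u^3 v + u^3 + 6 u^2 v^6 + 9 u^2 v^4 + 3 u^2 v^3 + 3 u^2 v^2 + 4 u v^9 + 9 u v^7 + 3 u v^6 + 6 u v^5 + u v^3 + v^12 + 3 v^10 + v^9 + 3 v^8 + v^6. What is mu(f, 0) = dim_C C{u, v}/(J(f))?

7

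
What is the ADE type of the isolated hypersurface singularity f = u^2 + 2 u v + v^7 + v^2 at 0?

The Hessian of f at 0 has rank 1. Corank 1: A-series; mu = 6 gives A_6.

A_6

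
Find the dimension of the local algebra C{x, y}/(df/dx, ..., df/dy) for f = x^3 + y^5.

The Hessian of f at 0 is [[0, 0], [0, 0]] with rank 0, so corank 2. A Groebner basis of the Jacobian ideal J(f) in C{x,y} is {y^4, x^2}; counting standard monomials gives mu = 8. Corank 2; j^3 = x^3 is a perfect cube, so E-series; the 5-jet and mu = 8 give E_8.

8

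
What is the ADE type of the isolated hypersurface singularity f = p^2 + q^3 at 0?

A_2

The Hessian of f at 0 is [[2, 0], [0, 0]] with rank 1, so corank 1. A Groebner basis of the Jacobian ideal J(f) in C{p,q} is {q^2, p}; counting standard monomials gives mu = 2. Corank 1: A-series; mu = 2 gives A_2.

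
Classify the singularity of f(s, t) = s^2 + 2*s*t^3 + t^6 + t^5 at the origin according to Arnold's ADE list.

The Hessian of f at 0 has rank 1. Corank 1: A-series; mu = 4 gives A_4.

A_4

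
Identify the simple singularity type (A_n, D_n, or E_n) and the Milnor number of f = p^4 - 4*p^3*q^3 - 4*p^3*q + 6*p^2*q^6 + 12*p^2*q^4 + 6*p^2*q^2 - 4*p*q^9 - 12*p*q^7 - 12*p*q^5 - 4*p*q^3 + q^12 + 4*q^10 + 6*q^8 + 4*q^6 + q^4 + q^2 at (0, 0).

Type A_3, Milnor number mu = 3.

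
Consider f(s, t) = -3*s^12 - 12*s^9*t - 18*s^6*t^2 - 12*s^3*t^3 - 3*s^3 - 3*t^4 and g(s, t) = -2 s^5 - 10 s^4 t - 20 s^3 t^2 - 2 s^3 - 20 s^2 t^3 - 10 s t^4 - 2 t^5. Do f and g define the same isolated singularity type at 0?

No.

The Hessian of f at 0 is [[0, 0], [0, 0]] with rank 0, so corank 2. A Groebner basis of the Jacobian ideal J(f) in C{s,t} is {t^3, s^2}; counting standard monomials gives mu = 6. Corank 2; j^3 = -3*s^3 is a perfect cube, so E-series; the 4-jet and mu = 6 give E_6. The Hessian of g at 0 is [[0, 0], [0, 0]] with rank 0, so corank 2. A Groebner basis of the Jacobian ideal J(g) in C{s,t} is {t^5, s*t^3 + t^4/4, s^2}; counting standard monomials gives mu = 8. Corank 2; j^3 = -2*s^3 is a perfect cube, so E-series; the 5-jet and mu = 8 give E_8. f is E_6 but g is E_8, hence not right-equivalent.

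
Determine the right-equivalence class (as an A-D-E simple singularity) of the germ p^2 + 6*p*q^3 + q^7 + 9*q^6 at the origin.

A6

The Hessian of f at 0 is [[2, 0], [0, 0]] with rank 1, so corank 1. A Groebner basis of the Jacobian ideal J(f) in C{p,q} is {p/3 + q^3, p^2}; counting standard monomials gives mu = 6. Corank 1: A-series; mu = 6 gives A_6.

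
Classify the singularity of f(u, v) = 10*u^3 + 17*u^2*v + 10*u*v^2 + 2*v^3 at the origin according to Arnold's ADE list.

D_4

The Hessian of f at 0 has rank 0. Corank 2; j^3 = (2*u + v)*(5*u^2 + 6*u*v + 2*v^2) splits into three distinct lines over C (the quadratic factor has nonzero discriminant), so D_4.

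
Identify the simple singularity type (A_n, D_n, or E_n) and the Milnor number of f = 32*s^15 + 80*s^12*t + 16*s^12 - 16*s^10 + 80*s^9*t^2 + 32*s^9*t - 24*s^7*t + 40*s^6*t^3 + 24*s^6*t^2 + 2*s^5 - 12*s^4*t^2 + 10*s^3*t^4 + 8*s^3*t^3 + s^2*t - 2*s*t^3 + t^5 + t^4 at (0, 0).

The Hessian of f at 0 has rank 0. Corank 2; j^3 = s^2*t has shape L^2 M (L != M), so D-series; mu = 5 gives D_5.

Type D_5, Milnor number mu = 5.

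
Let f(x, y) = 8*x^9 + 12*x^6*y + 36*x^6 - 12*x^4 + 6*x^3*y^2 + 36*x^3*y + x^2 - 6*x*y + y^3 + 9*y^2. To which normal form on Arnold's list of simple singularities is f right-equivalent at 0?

A_{2}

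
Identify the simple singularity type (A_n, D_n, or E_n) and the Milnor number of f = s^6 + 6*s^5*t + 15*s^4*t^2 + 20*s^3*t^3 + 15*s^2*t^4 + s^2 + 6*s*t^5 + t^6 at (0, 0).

The Hessian of f at 0 has rank 1. Corank 1: A-series; mu = 5 gives A_5.

Type A_{5}, Milnor number mu = 5.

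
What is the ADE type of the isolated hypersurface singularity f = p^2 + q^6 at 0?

A_{5}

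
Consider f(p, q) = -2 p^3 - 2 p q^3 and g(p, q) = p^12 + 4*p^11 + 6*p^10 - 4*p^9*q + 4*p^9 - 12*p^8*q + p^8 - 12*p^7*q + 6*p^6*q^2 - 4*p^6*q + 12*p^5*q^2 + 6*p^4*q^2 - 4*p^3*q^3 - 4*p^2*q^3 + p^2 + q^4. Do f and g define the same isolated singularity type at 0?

The Hessian of f at 0 has rank 0. Corank 2; j^3 = -2*p^3 is a perfect cube, so E-series; the 4-jet and mu = 7 give E_7. The Hessian of g at 0 has rank 1. Corank 1: A-series; mu = 3 gives A_3. f is E_7 but g is A_3, hence not right-equivalent.

No.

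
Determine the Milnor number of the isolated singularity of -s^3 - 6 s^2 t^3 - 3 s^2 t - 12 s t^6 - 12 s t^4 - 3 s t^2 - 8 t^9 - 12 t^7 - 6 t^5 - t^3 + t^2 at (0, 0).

2

The Hessian of f at 0 is [[0, 0], [0, 2]] with rank 1, so corank 1. A Groebner basis of the Jacobian ideal J(f) in C{s,t} is {s^2, t}; counting standard monomials gives mu = 2. Corank 1: A-series; mu = 2 gives A_2.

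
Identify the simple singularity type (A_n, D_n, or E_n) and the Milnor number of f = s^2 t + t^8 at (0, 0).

The Hessian of f at 0 has rank 0. Corank 2; j^3 = s^2*t has shape L^2 M (L != M), so D-series; mu = 9 gives D_9.

Type D9, Milnor number mu = 9.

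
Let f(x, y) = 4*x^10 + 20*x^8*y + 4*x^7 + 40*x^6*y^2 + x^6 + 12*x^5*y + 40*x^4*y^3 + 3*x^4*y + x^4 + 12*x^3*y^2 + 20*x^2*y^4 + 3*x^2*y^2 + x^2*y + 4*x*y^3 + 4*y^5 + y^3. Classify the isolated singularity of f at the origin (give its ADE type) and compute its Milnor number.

Type D4, Milnor number mu = 4.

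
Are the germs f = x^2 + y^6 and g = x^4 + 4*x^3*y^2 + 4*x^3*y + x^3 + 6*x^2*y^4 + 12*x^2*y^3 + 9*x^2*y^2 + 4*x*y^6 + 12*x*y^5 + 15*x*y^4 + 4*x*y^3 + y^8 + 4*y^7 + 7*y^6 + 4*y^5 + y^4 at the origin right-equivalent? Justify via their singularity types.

The Hessian of f at 0 is [[2, 0], [0, 0]] with rank 1, so corank 1. A Groebner basis of the Jacobian ideal J(f) in C{x,y} is {y^5, x}; counting standard monomials gives mu = 5. Corank 1: A-series; mu = 5 gives A_5. The Hessian of g at 0 is [[0, 0], [0, 0]] with rank 0, so corank 2. A Groebner basis of the Jacobian ideal J(g) in C{x,y} is {x^3, x^2*y, x^2/2 + x*y^2, -3*x^2/2 + y^3}; counting standard monomials gives mu = 6. Corank 2; j^3 = x^3 is a perfect cube, so E-series; the 4-jet and mu = 6 give E_6. f is A_5 but g is E_6, hence not right-equivalent.

No.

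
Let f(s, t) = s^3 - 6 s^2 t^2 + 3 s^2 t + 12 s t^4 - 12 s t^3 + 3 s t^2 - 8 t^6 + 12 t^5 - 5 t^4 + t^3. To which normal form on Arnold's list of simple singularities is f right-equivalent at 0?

The Hessian of f at 0 is [[0, 0], [0, 0]] with rank 0, so corank 2. A Groebner basis of the Jacobian ideal J(f) in C{s,t} is {s^3 - 3*s^2/4 - 3*s*t/2 - 3*t^2/4, s^2*t + s^2/2 + s*t + t^2/2, -s^2/4 + s*t^2 - s*t/2 - t^2/4, t^3}; counting standard monomials gives mu = 6. Corank 2; j^3 = (s + t)^3 is a perfect cube, so E-series; the 4-jet and mu = 6 give E_6.

E_{6}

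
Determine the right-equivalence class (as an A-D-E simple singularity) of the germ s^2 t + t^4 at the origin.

The Hessian of f at 0 is [[0, 0], [0, 0]] with rank 0, so corank 2. A Groebner basis of the Jacobian ideal J(f) in C{s,t} is {s^3, s^2/4 + t^3, s*t}; counting standard monomials gives mu = 5. Corank 2; j^3 = s^2*t has shape L^2 M (L != M), so D-series; mu = 5 gives D_5.

D_{5}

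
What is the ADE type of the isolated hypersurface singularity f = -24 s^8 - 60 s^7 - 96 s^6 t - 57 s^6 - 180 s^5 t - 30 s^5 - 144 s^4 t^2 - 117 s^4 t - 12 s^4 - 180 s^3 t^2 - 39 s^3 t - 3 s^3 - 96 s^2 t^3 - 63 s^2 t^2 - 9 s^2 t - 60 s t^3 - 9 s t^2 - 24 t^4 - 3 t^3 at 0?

The Hessian of f at 0 has rank 0. Corank 2; j^3 = -3*(s + t)^3 is a perfect cube, so E-series; the 4-jet and mu = 7 give E_7.

E7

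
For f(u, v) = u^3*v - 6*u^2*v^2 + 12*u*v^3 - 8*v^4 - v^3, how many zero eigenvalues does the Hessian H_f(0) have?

2

The Hessian at 0 is [[0, 0], [0, 0]] of rank 0; hence corank 2.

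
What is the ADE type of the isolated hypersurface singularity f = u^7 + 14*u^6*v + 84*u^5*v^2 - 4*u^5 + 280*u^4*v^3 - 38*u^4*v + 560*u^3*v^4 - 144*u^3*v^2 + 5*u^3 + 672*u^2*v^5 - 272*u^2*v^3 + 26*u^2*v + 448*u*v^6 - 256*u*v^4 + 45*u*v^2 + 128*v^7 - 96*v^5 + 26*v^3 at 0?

D4

The Hessian of f at 0 has rank 0. Corank 2; j^3 = (u + 2*v)*(5*u^2 + 16*u*v + 13*v^2) splits into three distinct lines over C (the quadratic factor has nonzero discriminant), so D_4.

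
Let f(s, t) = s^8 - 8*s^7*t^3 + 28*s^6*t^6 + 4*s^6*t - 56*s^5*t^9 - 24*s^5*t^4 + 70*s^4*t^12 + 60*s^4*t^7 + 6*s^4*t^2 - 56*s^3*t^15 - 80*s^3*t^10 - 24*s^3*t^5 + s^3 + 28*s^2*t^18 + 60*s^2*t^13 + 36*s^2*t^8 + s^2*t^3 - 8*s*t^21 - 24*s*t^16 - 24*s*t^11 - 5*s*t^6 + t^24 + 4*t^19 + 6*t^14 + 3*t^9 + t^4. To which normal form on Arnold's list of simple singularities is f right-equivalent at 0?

E_{6}

The Hessian of f at 0 has rank 0. Corank 2; j^3 = s^3 is a perfect cube, so E-series; the 4-jet and mu = 6 give E_6.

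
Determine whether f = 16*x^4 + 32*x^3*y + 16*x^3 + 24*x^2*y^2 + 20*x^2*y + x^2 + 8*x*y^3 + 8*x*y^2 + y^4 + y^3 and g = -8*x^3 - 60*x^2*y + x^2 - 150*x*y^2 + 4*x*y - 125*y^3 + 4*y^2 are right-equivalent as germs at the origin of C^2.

Yes.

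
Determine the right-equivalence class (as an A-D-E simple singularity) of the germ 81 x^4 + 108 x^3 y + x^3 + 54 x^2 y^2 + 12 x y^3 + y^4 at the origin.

E_6

The Hessian of f at 0 is [[0, 0], [0, 0]] with rank 0, so corank 2. A Groebner basis of the Jacobian ideal J(f) in C{x,y} is {y^4, x*y^2 + y^3/9, x^2}; counting standard monomials gives mu = 6. Corank 2; j^3 = x^3 is a perfect cube, so E-series; the 4-jet and mu = 6 give E_6.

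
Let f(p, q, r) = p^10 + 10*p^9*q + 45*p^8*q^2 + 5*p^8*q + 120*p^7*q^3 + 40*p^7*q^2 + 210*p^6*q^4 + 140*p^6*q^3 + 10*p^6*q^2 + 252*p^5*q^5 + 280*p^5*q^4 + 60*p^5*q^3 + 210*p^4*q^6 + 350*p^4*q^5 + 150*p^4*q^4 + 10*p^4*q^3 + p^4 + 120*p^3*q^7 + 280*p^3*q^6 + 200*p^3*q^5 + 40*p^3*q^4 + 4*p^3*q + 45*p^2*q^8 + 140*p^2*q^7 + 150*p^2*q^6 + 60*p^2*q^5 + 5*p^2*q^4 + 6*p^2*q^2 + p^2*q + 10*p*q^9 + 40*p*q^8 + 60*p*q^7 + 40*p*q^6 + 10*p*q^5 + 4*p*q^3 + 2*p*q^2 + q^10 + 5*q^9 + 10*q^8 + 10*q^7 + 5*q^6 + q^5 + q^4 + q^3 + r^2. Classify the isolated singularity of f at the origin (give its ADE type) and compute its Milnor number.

The Hessian of f at 0 is [[0, 0, 0], [0, 0, 0], [0, 0, 2]] with rank 1, so corank 2. A Groebner basis of the Jacobian ideal J(f) in C{p,q,r} is {p^2/5 + q^4 - q^2/5, p^3 + q^3, p*q + q^2, r}; counting standard monomials gives mu = 6. Corank 2; j^3 = q*(p + q)^2 has shape L^2 M (L != M), so D-series; mu = 6 gives D_6.

Type D_{6}, Milnor number mu = 6.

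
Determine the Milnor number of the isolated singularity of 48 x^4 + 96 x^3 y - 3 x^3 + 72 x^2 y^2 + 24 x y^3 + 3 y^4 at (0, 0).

The Hessian of f at 0 is [[0, 0], [0, 0]] with rank 0, so corank 2. A Groebner basis of the Jacobian ideal J(f) in C{x,y} is {y^4, x*y^2 + y^3/6, x^2}; counting standard monomials gives mu = 6. Corank 2; j^3 = -3*x^3 is a perfect cube, so E-series; the 4-jet and mu = 6 give E_6.

6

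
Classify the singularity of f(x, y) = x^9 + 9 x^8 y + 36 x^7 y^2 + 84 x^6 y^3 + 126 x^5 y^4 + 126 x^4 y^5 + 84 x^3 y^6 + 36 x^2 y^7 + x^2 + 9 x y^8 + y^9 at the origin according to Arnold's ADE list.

The Hessian of f at 0 is [[2, 0], [0, 0]] with rank 1, so corank 1. A Groebner basis of the Jacobian ideal J(f) in C{x,y} is {y^8, x}; counting standard monomials gives mu = 8. Corank 1: A-series; mu = 8 gives A_8.

A_8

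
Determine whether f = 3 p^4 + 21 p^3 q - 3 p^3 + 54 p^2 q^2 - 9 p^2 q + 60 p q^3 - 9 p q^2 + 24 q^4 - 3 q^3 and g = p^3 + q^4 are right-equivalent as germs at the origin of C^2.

No.

The Hessian of f at 0 has rank 0. Corank 2; j^3 = -3*(p + q)^3 is a perfect cube, so E-series; the 4-jet and mu = 7 give E_7. The Hessian of g at 0 has rank 0. Corank 2; j^3 = p^3 is a perfect cube, so E-series; the 4-jet and mu = 6 give E_6. f is E_7 but g is E_6, hence not right-equivalent.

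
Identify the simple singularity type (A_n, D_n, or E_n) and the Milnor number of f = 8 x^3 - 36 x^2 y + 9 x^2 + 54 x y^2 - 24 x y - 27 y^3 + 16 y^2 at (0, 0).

The Hessian of f at 0 has rank 1. Corank 1: A-series; mu = 2 gives A_2.

Type A_2, Milnor number mu = 2.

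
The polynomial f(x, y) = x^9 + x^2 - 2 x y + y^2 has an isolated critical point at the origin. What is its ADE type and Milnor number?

Type A8, Milnor number mu = 8.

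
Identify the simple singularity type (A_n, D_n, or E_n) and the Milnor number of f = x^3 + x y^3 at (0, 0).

Type E_7, Milnor number mu = 7.

The Hessian of f at 0 has rank 0. Corank 2; j^3 = x^3 is a perfect cube, so E-series; the 4-jet and mu = 7 give E_7.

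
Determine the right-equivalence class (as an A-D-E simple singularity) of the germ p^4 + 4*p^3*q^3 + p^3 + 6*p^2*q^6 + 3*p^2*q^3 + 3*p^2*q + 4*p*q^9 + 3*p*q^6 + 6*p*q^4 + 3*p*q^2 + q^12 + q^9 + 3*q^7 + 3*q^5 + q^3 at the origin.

The Hessian of f at 0 is [[0, 0], [0, 0]] with rank 0, so corank 2. A Groebner basis of the Jacobian ideal J(f) in C{p,q} is {q^4, p*q^2 + 2*q^3/3, p^2 + 2*p*q + q^2}; counting standard monomials gives mu = 6. Corank 2; j^3 = (p + q)^3 is a perfect cube, so E-series; the 4-jet and mu = 6 give E_6.

E_{6}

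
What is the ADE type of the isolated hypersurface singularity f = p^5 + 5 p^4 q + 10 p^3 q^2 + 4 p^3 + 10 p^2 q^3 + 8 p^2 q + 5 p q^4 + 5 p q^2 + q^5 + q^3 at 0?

The Hessian of f at 0 is [[0, 0], [0, 0]] with rank 0, so corank 2. A Groebner basis of the Jacobian ideal J(f) in C{p,q} is {-32*p*q/5 + q^4 - 16*q^2/5, p*q^2 + q^3/2, p^2 + 3*p*q/2 + q^2/2}; counting standard monomials gives mu = 6. Corank 2; j^3 = (p + q)*(2*p + q)^2 has shape L^2 M (L != M), so D-series; mu = 6 gives D_6.

D6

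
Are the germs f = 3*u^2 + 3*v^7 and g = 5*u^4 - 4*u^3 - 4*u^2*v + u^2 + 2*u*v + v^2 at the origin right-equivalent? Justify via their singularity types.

No.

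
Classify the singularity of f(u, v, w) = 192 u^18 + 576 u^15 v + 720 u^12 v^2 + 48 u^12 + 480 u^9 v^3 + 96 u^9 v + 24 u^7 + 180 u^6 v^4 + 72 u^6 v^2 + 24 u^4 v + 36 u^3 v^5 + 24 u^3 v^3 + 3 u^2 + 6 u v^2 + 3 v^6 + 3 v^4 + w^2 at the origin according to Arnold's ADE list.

A_{5}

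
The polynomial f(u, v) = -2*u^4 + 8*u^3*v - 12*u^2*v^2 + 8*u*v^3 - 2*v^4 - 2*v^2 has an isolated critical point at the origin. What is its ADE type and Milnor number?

Type A3, Milnor number mu = 3.

The Hessian of f at 0 has rank 1. Corank 1: A-series; mu = 3 gives A_3.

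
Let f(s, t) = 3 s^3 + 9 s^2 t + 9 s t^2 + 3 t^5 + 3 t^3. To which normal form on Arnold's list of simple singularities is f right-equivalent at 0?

The Hessian of f at 0 is [[0, 0], [0, 0]] with rank 0, so corank 2. A Groebner basis of the Jacobian ideal J(f) in C{s,t} is {t^4, s^2 + 2*s*t + t^2}; counting standard monomials gives mu = 8. Corank 2; j^3 = 3*(s + t)^3 is a perfect cube, so E-series; the 5-jet and mu = 8 give E_8.

E_8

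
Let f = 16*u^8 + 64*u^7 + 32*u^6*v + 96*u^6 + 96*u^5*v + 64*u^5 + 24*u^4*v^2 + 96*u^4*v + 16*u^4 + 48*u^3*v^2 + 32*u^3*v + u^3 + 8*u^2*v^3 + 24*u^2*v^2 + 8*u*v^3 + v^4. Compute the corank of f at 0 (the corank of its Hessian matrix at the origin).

2

Hessian at 0 has rank 0.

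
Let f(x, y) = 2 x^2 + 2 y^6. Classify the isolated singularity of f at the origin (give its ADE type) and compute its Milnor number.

The Hessian of f at 0 has rank 1. Corank 1: A-series; mu = 5 gives A_5.

Type A_5, Milnor number mu = 5.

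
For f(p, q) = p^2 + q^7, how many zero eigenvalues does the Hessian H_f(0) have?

1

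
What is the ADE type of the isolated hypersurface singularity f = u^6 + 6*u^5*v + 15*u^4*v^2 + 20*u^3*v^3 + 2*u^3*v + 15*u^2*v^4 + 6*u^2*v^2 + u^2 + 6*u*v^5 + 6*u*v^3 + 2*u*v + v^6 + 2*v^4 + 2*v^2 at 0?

A1

The Hessian of f at 0 has rank 2. Corank 0: nondegenerate Morse point, so A_1.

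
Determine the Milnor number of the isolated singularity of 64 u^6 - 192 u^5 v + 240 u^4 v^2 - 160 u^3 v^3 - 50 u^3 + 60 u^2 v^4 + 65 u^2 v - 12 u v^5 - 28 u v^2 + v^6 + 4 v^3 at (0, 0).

7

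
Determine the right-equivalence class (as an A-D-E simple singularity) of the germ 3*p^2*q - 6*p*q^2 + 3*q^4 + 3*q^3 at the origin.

D_{5}

The Hessian of f at 0 has rank 0. Corank 2; j^3 = 3*q*(p - q)^2 has shape L^2 M (L != M), so D-series; mu = 5 gives D_5.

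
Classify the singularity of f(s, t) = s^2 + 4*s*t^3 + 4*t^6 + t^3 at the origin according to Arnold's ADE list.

A_2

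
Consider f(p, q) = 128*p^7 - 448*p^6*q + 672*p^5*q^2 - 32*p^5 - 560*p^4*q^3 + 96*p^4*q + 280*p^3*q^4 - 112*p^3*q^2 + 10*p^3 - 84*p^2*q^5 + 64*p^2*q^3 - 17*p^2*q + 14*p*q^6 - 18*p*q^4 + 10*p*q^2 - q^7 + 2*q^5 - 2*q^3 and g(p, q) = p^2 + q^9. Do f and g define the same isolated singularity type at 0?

No.

The Hessian of f at 0 has rank 0. Corank 2; j^3 = (2*p - q)*(5*p^2 - 6*p*q + 2*q^2) splits into three distinct lines over C (the quadratic factor has nonzero discriminant), so D_4. The Hessian of g at 0 has rank 1. Corank 1: A-series; mu = 8 gives A_8. f is D_4 but g is A_8, hence not right-equivalent.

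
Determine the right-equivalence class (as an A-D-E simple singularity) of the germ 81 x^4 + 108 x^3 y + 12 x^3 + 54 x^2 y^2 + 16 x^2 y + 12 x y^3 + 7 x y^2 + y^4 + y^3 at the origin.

The Hessian of f at 0 is [[0, 0], [0, 0]] with rank 0, so corank 2. A Groebner basis of the Jacobian ideal J(f) in C{x,y} is {x*y^2 + 2*x*y/3 + y^2/3, -4*x*y/3 + y^3 - 2*y^2/3, x^2 + 5*x*y/6 + y^2/6}; counting standard monomials gives mu = 5. Corank 2; j^3 = (2*x + y)^2*(3*x + y) has shape L^2 M (L != M), so D-series; mu = 5 gives D_5.

D_{5}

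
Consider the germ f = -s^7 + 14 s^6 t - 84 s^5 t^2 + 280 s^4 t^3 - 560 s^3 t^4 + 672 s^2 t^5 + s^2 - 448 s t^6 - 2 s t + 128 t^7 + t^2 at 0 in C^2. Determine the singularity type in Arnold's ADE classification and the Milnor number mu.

Type A6, Milnor number mu = 6.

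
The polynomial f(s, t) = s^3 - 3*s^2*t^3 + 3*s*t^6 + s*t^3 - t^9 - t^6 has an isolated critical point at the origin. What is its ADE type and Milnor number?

Type E_{7}, Milnor number mu = 7.

The Hessian of f at 0 is [[0, 0], [0, 0]] with rank 0, so corank 2. A Groebner basis of the Jacobian ideal J(f) in C{s,t} is {s^3, s*t^2, 3*s^2 + t^3}; counting standard monomials gives mu = 7. Corank 2; j^3 = s^3 is a perfect cube, so E-series; the 4-jet and mu = 7 give E_7.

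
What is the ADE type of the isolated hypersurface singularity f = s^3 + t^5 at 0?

E8

The Hessian of f at 0 is [[0, 0], [0, 0]] with rank 0, so corank 2. A Groebner basis of the Jacobian ideal J(f) in C{s,t} is {t^4, s^2}; counting standard monomials gives mu = 8. Corank 2; j^3 = s^3 is a perfect cube, so E-series; the 5-jet and mu = 8 give E_8.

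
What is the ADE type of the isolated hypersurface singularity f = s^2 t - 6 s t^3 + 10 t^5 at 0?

D_6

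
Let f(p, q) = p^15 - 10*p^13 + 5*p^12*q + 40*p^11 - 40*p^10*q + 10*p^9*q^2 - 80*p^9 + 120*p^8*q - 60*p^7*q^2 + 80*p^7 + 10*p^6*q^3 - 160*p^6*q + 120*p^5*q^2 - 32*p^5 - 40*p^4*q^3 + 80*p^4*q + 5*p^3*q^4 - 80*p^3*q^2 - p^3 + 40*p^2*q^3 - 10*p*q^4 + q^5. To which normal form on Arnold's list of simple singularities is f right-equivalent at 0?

E8

The Hessian of f at 0 is [[0, 0], [0, 0]] with rank 0, so corank 2. A Groebner basis of the Jacobian ideal J(f) in C{p,q} is {q^5, p*q^3 - q^4/8, p^2}; counting standard monomials gives mu = 8. Corank 2; j^3 = -p^3 is a perfect cube, so E-series; the 5-jet and mu = 8 give E_8.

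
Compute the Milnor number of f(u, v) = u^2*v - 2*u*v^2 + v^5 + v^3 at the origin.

6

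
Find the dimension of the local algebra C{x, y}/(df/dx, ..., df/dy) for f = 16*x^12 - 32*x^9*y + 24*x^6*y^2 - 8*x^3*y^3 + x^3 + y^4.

The Hessian of f at 0 has rank 0. Corank 2; j^3 = x^3 is a perfect cube, so E-series; the 4-jet and mu = 6 give E_6.

6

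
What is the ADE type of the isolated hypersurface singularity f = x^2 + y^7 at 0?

The Hessian of f at 0 has rank 1. Corank 1: A-series; mu = 6 gives A_6.

A_6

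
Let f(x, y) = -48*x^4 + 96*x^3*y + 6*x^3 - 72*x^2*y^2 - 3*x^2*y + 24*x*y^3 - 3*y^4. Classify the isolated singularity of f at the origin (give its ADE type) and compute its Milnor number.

Type D5, Milnor number mu = 5.

The Hessian of f at 0 has rank 0. Corank 2; j^3 = 3*x^2*(2*x - y) has shape L^2 M (L != M), so D-series; mu = 5 gives D_5.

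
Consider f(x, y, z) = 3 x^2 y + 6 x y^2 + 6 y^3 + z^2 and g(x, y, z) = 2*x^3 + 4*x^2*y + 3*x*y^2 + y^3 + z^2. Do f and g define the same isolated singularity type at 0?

Yes.

The Hessian of f at 0 is [[0, 0, 0], [0, 0, 0], [0, 0, 2]] with rank 1, so corank 2. A Groebner basis of the Jacobian ideal J(f) in C{x,y,z} is {y^3, x^2 + 2*y^2, x*y + y^2, z}; counting standard monomials gives mu = 4. Corank 2; j^3 = 3*y*(x^2 + 2*x*y + 2*y^2) splits into three distinct lines over C (the quadratic factor has nonzero discriminant), so D_4. The Hessian of g at 0 is [[0, 0, 0], [0, 0, 0], [0, 0, 2]] with rank 1, so corank 2. A Groebner basis of the Jacobian ideal J(g) in C{x,y,z} is {y^3, x^2 - 3*y^2/2, x*y + 3*y^2/2, z}; counting standard monomials gives mu = 4. Corank 2; j^3 = (x + y)*(2*x^2 + 2*x*y + y^2) splits into three distinct lines over C (the quadratic factor has nonzero discriminant), so D_4. Both have type D_4, hence right-equivalent.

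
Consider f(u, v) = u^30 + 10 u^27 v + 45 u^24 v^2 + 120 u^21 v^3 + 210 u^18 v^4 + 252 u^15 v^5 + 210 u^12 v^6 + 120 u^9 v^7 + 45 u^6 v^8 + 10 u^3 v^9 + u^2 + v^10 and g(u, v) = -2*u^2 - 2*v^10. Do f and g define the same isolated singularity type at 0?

The Hessian of f at 0 is [[2, 0], [0, 0]] with rank 1, so corank 1. A Groebner basis of the Jacobian ideal J(f) in C{u,v} is {v^9, u}; counting standard monomials gives mu = 9. Corank 1: A-series; mu = 9 gives A_9. The Hessian of g at 0 is [[-4, 0], [0, 0]] with rank 1, so corank 1. A Groebner basis of the Jacobian ideal J(g) in C{u,v} is {v^9, u}; counting standard monomials gives mu = 9. Corank 1: A-series; mu = 9 gives A_9. Both have type A_9, hence right-equivalent.

Yes.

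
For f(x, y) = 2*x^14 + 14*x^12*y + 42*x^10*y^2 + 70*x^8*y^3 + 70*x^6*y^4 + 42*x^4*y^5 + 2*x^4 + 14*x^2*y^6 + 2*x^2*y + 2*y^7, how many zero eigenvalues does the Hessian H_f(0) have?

2

The Hessian at 0 is [[0, 0], [0, 0]] of rank 0; hence corank 2.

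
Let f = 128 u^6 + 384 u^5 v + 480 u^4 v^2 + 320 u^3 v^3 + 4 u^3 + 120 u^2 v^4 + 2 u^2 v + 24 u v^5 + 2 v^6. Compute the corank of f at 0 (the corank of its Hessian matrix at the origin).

Hessian at 0 has rank 0.

2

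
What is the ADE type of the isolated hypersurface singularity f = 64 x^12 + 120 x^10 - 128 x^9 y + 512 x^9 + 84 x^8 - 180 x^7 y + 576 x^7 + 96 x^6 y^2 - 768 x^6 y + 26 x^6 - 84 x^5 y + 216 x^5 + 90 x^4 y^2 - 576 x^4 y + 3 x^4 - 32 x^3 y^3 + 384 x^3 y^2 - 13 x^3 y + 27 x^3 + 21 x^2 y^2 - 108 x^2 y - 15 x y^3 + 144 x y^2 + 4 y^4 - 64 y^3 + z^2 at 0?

The Hessian of f at 0 has rank 1. Corank 2; j^3 = (3*x - 4*y)^3 is a perfect cube, so E-series; the 4-jet and mu = 7 give E_7.

E_{7}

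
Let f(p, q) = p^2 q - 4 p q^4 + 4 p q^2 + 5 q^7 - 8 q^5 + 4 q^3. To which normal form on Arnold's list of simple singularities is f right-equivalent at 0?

The Hessian of f at 0 has rank 0. Corank 2; j^3 = q*(p + 2*q)^2 has shape L^2 M (L != M), so D-series; mu = 8 gives D_8.

D_8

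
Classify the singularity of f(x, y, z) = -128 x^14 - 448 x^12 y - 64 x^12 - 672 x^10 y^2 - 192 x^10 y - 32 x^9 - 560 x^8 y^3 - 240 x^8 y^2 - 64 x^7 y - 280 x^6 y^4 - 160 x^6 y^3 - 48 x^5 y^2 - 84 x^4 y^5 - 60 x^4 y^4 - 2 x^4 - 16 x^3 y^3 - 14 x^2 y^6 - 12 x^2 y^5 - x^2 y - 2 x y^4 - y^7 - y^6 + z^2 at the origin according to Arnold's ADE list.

D_{7}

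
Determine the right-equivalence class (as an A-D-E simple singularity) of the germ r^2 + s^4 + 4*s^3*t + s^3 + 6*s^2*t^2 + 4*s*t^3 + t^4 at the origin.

E6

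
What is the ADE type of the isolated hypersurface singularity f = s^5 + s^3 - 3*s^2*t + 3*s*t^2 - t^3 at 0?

E_{8}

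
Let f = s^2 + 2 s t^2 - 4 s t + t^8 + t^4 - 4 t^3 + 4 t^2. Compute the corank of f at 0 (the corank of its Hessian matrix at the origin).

Hessian at 0 has rank 1.

1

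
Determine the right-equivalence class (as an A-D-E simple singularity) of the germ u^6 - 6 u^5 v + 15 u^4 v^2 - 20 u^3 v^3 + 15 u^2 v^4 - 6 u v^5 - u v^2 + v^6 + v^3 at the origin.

D7

The Hessian of f at 0 is [[0, 0], [0, 0]] with rank 0, so corank 2. A Groebner basis of the Jacobian ideal J(f) in C{u,v} is {u^5 - v^2/6, v^3, u*v - v^2}; counting standard monomials gives mu = 7. Corank 2; j^3 = -v^2*(u - v) has shape L^2 M (L != M), so D-series; mu = 7 gives D_7.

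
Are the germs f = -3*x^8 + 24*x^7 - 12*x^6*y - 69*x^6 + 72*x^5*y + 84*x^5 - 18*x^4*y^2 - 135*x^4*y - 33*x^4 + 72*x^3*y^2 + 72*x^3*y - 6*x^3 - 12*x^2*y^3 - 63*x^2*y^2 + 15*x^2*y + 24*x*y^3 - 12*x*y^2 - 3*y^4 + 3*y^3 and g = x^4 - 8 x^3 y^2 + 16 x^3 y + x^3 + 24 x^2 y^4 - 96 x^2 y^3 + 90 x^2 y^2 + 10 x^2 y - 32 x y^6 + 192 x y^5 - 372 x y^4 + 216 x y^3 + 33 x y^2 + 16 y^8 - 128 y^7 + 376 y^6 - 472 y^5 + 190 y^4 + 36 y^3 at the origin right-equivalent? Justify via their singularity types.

The Hessian of f at 0 is [[0, 0], [0, 0]] with rank 0, so corank 2. A Groebner basis of the Jacobian ideal J(f) in C{x,y} is {x*y^2 - x*y/9 + y^2/9, -x*y/9 + y^3 + y^2/9, x^2 - 14*x*y/9 + 5*y^2/9}; counting standard monomials gives mu = 5. Corank 2; j^3 = -3*(x - y)^2*(2*x - y) has shape L^2 M (L != M), so D-series; mu = 5 gives D_5. The Hessian of g at 0 is [[0, 0], [0, 0]] with rank 0, so corank 2. A Groebner basis of the Jacobian ideal J(g) in C{x,y} is {x*y^2 + x*y/2 + 3*y^2/2, -x*y/6 + y^3 - y^2/2, x^2 + 20*x*y/3 + 11*y^2}; counting standard monomials gives mu = 5. Corank 2; j^3 = (x + 3*y)^2*(x + 4*y) has shape L^2 M (L != M), so D-series; mu = 5 gives D_5. Both have type D_5, hence right-equivalent.

Yes.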